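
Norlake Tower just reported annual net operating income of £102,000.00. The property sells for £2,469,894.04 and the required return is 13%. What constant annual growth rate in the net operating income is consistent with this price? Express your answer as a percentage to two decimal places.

8.52%

P = D₀(1+g)/(r−g) ⇒ P(r−g) = D₀(1+g) ⇒ g(P+D₀) = P·r − D₀
g = (P·r − D₀)/(P + D₀) = (£2,469,894.04×0.13 − £102,000.00) / (£2,469,894.04 + £102,000.00) = 0.085185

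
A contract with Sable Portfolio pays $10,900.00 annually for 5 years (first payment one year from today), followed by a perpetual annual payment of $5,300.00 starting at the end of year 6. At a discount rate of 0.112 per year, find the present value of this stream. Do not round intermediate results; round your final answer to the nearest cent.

$67914.74

PV of 5-year annuity: $10,900.00 × [1 − (1+0.112)^−5] / 0.112 = 40083.41688
Perpetuity value at year 5: $5,300.00 / 0.112 = 47321.42857
PV of perpetuity: 47321.42857 / (1+0.112)^5 = 27831.32679
Total PV = 40083.41688 + 27831.32679 = 67914.74366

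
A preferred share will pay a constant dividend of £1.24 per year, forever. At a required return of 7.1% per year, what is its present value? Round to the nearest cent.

Level perpetuity: PV = C / r = £1.24 / 0.071 = £17.46

£17.46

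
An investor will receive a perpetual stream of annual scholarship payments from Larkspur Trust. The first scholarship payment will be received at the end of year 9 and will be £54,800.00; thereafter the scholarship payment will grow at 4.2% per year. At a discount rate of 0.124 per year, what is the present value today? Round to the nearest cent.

£262322.91

Value at end of year 8: C₁ / (r − g) = £54,800.00 / (0.124 − 0.042) = £668,292.6829
Discount to today: PV = £668,292.6829 / (1 + 0.124)^8 = £668,292.6829 / 2.547596 = £262,322.91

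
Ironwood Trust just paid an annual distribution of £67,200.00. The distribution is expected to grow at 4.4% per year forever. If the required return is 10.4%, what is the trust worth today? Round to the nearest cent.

£1169280.00

D₁ = D₀ × (1 + g) = £67,200.00 × 1.044 = £70,156.8000
Growing perpetuity: P = D₁ / (r − g) = £70,156.8000 / (0.104 − 0.044) = £1,169,280.00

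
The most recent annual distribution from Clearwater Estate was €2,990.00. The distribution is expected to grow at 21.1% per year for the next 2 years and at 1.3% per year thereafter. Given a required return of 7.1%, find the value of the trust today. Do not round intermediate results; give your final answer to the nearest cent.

€73970.66

D_1 = 3620.89000
D_2 = 4384.89779
Terminal value at year 2: TV = D_2×(1+g_2)/(r−g_2) = 4441.90146/0.058 = 76584.50795
P_0 = D_1/(1+r)^1 + D_2/(1+r)^2 + TV/(1+r)^2
    = 3380.84967 + 3822.79081 + 66767.01875 = 73970.65923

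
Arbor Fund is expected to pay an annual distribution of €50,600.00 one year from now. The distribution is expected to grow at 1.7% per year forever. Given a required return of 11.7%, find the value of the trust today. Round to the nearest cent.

€506000.00

Growing perpetuity: P = D₁ / (r − g) = €50,600.0000 / (0.117 − 0.017) = €506,000.00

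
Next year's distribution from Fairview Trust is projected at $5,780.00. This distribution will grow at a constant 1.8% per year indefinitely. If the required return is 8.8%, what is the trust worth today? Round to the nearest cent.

$82571.43

Growing perpetuity: P = D₁ / (r − g) = $5,780.0000 / (0.088 − 0.018) = $82,571.43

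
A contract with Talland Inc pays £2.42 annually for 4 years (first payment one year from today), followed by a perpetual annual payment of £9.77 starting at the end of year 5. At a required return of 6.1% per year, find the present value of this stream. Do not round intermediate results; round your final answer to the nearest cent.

PV of 4-year annuity: £2.42 × [1 − (1+0.061)^−4] / 0.061 = 8.36639
Perpetuity value at year 4: £9.77 / 0.061 = 160.16393
PV of perpetuity: 160.16393 / (1+0.061)^4 = 126.38723
Total PV = 8.36639 + 126.38723 = 134.75362

£134.75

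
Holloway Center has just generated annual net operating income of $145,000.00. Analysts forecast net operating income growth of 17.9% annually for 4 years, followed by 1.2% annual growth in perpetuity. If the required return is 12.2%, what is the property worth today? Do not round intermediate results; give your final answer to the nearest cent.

D_1 = 170955.00000
D_2 = 201555.94500
D_3 = 237634.45915
D_4 = 280171.02734
Terminal value at year 4: TV = D_4×(1+g_2)/(r−g_2) = 283533.07967/0.11 = 2577573.45156
P_0 = D_1/(1+r)^1 + D_2/(1+r)^2 + D_3/(1+r)^3 + D_4/(1+r)^4 + TV/(1+r)^4
    = 152366.31016 + 160106.84463 + 168240.61482 + 176787.59792 + 1626445.90088 = 2283947.26841

$2283947.27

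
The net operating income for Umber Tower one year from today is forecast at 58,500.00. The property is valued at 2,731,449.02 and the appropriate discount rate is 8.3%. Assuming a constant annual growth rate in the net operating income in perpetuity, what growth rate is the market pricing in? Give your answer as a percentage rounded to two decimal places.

P = D₁/(r−g) ⇒ g = r − D₁/P = 0.083 − 58,500.00/2,731,449.02 = 0.061583

6.16%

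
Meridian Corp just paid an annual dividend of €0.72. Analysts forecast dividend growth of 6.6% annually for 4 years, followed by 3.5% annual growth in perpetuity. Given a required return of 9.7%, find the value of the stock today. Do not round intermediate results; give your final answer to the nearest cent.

€13.40

D_1 = 0.76752
D_2 = 0.81818
D_3 = 0.87218
D_4 = 0.92974
Terminal value at year 4: TV = D_4×(1+g_2)/(r−g_2) = 0.96228/0.062 = 15.52065
P_0 = D_1/(1+r)^1 + D_2/(1+r)^2 + D_3/(1+r)^3 + D_4/(1+r)^4 + TV/(1+r)^4
    = 0.69965 + 0.67988 + 0.66067 + 0.64200 + 10.71725 = 13.39946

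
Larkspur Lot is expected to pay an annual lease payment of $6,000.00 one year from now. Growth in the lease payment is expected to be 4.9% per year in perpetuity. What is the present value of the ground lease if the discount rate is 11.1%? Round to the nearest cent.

$96774.19

Growing perpetuity: P = D₁ / (r − g) = $6,000.0000 / (0.111 − 0.049) = $96,774.19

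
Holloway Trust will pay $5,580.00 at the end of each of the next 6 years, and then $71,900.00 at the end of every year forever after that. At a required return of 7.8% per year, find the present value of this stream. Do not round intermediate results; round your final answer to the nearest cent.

$613336.40

PV of 6-year annuity: $5,580.00 × [1 − (1+0.078)^−6] / 0.078 = 25952.92916
Perpetuity value at year 6: $71,900.00 / 0.078 = 921794.87179
PV of perpetuity: 921794.87179 / (1+0.078)^6 = 587383.47276
Total PV = 25952.92916 + 587383.47276 = 613336.40192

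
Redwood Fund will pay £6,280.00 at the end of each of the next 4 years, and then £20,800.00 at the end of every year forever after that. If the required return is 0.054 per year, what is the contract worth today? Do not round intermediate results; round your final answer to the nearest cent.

£334172.81

PV of 4-year annuity: £6,280.00 × [1 − (1+0.054)^−4] / 0.054 = 22063.20454
Perpetuity value at year 4: £20,800.00 / 0.054 = 385185.18519
PV of perpetuity: 385185.18519 / (1+0.054)^4 = 312109.60327
Total PV = 22063.20454 + 312109.60327 = 334172.80781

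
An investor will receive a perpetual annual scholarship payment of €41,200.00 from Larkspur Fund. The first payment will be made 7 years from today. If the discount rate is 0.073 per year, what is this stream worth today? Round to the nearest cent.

Value at end of year 6: C / r = €41,200.00 / 0.073 = €564,383.5616
Discount to today: PV = €564,383.5616 / (1 + 0.073)^6 = €564,383.5616 / 1.526154 = €369,807.76

€369807.76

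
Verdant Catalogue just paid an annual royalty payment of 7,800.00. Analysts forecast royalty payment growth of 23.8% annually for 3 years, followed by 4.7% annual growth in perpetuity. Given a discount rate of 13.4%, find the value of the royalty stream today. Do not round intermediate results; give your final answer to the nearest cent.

D_1 = 9656.40000
D_2 = 11954.62320
D_3 = 14799.82352
Terminal value at year 3: TV = D_3×(1+g_2)/(r−g_2) = 15495.41523/0.087 = 178108.22100
P_0 = D_1/(1+r)^1 + D_2/(1+r)^2 + D_3/(1+r)^3 + TV/(1+r)^3
    = 8515.34392 + 9296.29256 + 10148.86260 + 122136.31204 = 150096.81112

150096.81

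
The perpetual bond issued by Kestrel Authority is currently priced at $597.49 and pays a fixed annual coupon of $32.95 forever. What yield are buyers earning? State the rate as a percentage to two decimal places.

5.51%

P = C/r ⇒ r = C/P = $32.95/$597.49 = 0.055147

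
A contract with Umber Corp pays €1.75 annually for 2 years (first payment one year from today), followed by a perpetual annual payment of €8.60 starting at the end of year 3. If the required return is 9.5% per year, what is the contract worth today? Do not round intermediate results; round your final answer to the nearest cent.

PV of 2-year annuity: €1.75 × [1 − (1+0.095)^−2] / 0.095 = 3.05769
Perpetuity value at year 2: €8.60 / 0.095 = 90.52632
PV of perpetuity: 90.52632 / (1+0.095)^2 = 75.49994
Total PV = 3.05769 + 75.49994 = 78.55763

€78.56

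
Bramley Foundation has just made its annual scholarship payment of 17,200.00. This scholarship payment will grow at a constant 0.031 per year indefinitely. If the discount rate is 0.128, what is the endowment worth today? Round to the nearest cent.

D₁ = D₀ × (1 + g) = 17,200.00 × 1.031 = 17,733.2000
Growing perpetuity: P = D₁ / (r − g) = 17,733.2000 / (0.128 − 0.031) = 182,816.49

182816.49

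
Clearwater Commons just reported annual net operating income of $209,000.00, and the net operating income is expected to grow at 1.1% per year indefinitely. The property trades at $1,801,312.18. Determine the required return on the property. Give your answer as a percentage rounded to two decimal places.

12.83%

D₁ = $209,000.00 × 1.011 = $211,299.0000
P = D₁/(r − g) ⇒ r = D₁/P + g = $211,299.0000/$1,801,312.18 + 0.011 = 0.117303 + 0.011 = 0.128303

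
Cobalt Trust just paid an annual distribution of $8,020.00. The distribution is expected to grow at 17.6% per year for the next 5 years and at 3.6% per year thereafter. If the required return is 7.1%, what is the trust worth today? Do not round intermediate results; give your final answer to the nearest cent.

D_1 = 9431.52000
D_2 = 11091.46752
D_3 = 13043.56580
D_4 = 15339.23338
D_5 = 18038.93846
Terminal value at year 5: TV = D_5×(1+g_2)/(r−g_2) = 18688.34025/0.035 = 533952.57844
P_0 = D_1/(1+r)^1 + D_2/(1+r)^2 + D_3/(1+r)^3 + D_4/(1+r)^4 + D_5/(1+r)^5 + TV/(1+r)^5
    = 8806.27451 + 9669.63476 + 10617.63816 + 11658.58308 + 12801.58142 + 378926.81011 = 432480.52204

$432480.52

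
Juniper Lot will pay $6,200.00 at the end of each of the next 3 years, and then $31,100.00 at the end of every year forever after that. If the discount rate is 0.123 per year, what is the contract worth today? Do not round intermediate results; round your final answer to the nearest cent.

PV of 3-year annuity: $6,200.00 × [1 − (1+0.123)^−3] / 0.123 = 14814.92067
Perpetuity value at year 3: $31,100.00 / 0.123 = 252845.52846
PV of perpetuity: 252845.52846 / (1+0.123)^3 = 178531.97477
Total PV = 14814.92067 + 178531.97477 = 193346.89544

$193346.90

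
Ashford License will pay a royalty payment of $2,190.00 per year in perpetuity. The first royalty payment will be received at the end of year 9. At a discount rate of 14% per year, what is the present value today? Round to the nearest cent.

Value at end of year 8: C / r = $2,190.00 / 0.14 = $15,642.8571
Discount to today: PV = $15,642.8571 / (1 + 0.14)^8 = $15,642.8571 / 2.852586 = $5,483.75

$5483.75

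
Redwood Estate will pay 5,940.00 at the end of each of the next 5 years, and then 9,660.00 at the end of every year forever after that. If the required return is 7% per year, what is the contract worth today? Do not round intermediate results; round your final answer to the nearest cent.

PV of 5-year annuity: 5,940.00 × [1 − (1+0.07)^−5] / 0.07 = 24355.17277
Perpetuity value at year 5: 9,660.00 / 0.07 = 138000.00000
PV of perpetuity: 138000.00000 / (1+0.07)^5 = 98392.09277
Total PV = 24355.17277 + 98392.09277 = 122747.26554

122747.27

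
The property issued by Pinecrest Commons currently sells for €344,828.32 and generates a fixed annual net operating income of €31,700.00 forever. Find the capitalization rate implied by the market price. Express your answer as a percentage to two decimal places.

9.19%

P = C/r ⇒ r = C/P = €31,700.00/€344,828.32 = 0.091930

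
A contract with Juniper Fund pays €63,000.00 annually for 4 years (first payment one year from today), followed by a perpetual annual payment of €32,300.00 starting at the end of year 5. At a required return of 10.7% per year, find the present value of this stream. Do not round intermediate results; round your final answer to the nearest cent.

PV of 4-year annuity: €63,000.00 × [1 − (1+0.107)^−4] / 0.107 = 196712.63128
Perpetuity value at year 4: €32,300.00 / 0.107 = 301869.15888
PV of perpetuity: 301869.15888 / (1+0.107)^4 = 201014.90506
Total PV = 196712.63128 + 201014.90506 = 397727.53635

€397727.54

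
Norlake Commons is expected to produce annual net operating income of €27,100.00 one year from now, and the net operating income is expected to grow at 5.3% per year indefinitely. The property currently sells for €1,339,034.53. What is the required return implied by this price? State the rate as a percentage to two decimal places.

P = D₁/(r − g) ⇒ r = D₁/P + g = €27,100.0000/€1,339,034.53 + 0.053 = 0.020238 + 0.053 = 0.073238

7.32%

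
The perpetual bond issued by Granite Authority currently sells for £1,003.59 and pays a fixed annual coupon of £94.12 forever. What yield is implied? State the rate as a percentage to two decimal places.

P = C/r ⇒ r = C/P = £94.12/£1,003.59 = 0.093783

9.38%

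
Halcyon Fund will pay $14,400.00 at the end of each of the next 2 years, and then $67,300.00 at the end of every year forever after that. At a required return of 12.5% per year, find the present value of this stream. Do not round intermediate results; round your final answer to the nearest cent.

$449580.25

PV of 2-year annuity: $14,400.00 × [1 − (1+0.125)^−2] / 0.125 = 24177.77778
Perpetuity value at year 2: $67,300.00 / 0.125 = 538400.00000
PV of perpetuity: 538400.00000 / (1+0.125)^2 = 425402.46914
Total PV = 24177.77778 + 425402.46914 = 449580.24691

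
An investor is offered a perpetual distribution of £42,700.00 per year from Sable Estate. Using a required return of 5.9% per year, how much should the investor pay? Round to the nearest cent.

£723728.81

Level perpetuity: PV = C / r = £42,700.00 / 0.059 = £723,728.81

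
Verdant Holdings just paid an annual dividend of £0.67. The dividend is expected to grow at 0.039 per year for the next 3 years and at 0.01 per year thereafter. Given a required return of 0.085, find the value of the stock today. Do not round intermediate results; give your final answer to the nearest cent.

£9.77

D_1 = 0.69613
D_2 = 0.72328
D_3 = 0.75149
Terminal value at year 3: TV = D_3×(1+g_2)/(r−g_2) = 0.75900/0.075 = 10.12002
P_0 = D_1/(1+r)^1 + D_2/(1+r)^2 + D_3/(1+r)^3 + TV/(1+r)^3
    = 0.64159 + 0.61439 + 0.58835 + 7.92305 = 9.76738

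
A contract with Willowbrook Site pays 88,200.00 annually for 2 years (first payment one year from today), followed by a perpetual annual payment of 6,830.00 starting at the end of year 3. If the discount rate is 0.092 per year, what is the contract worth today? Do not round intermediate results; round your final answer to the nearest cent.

216990.64

PV of 2-year annuity: 88,200.00 × [1 − (1+0.092)^−2] / 0.092 = 154733.72781
Perpetuity value at year 2: 6,830.00 / 0.092 = 74239.13043
PV of perpetuity: 74239.13043 / (1+0.092)^2 = 62256.91546
Total PV = 154733.72781 + 62256.91546 = 216990.64327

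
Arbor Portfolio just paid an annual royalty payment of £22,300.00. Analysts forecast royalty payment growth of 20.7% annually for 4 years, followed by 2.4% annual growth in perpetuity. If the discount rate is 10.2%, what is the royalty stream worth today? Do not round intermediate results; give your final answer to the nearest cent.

£533891.35

D_1 = 26916.10000
D_2 = 32487.73270
D_3 = 39212.69337
D_4 = 47329.72090
Terminal value at year 4: TV = D_4×(1+g_2)/(r−g_2) = 48465.63420/0.078 = 621354.28459
P_0 = D_1/(1+r)^1 + D_2/(1+r)^2 + D_3/(1+r)^3 + D_4/(1+r)^4 + TV/(1+r)^4
    = 24424.77314 + 26751.99744 + 29300.96271 + 32092.79673 + 421320.81860 = 533891.34863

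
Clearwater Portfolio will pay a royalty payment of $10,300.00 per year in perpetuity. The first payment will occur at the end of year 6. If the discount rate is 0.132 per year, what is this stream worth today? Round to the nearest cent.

Value at end of year 5: C / r = $10,300.00 / 0.132 = $78,030.3030
Discount to today: PV = $78,030.3030 / (1 + 0.132)^5 = $78,030.3030 / 1.858798 = $41,978.91

$41978.91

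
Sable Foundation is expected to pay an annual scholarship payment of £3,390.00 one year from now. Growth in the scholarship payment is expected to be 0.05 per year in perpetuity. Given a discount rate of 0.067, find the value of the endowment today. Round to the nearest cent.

£199411.76

Growing perpetuity: P = D₁ / (r − g) = £3,390.0000 / (0.067 − 0.05) = £199,411.76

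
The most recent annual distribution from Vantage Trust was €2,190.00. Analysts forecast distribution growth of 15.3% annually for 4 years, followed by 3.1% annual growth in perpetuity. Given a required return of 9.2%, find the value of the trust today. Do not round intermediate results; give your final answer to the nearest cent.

D_1 = 2525.07000
D_2 = 2911.40571
D_3 = 3356.85078
D_4 = 3870.44895
Terminal value at year 4: TV = D_4×(1+g_2)/(r−g_2) = 3990.43287/0.061 = 65416.93231
P_0 = D_1/(1+r)^1 + D_2/(1+r)^2 + D_3/(1+r)^3 + D_4/(1+r)^4 + TV/(1+r)^4
    = 2312.33516 + 2441.50407 + 2577.88846 + 2721.89138 + 46004.42647 = 56058.04555

€56058.05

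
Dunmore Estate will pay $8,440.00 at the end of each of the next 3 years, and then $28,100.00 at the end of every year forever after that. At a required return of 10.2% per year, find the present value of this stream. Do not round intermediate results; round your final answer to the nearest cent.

$226770.32

PV of 3-year annuity: $8,440.00 × [1 − (1+0.102)^−3] / 0.102 = 20915.34792
Perpetuity value at year 3: $28,100.00 / 0.102 = 275490.19608
PV of perpetuity: 275490.19608 / (1+0.102)^3 = 205854.97373
Total PV = 20915.34792 + 205854.97373 = 226770.32165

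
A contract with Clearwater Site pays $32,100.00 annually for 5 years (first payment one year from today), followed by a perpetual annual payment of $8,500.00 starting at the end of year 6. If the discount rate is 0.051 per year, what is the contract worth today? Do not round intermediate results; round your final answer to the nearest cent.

$268560.49

PV of 5-year annuity: $32,100.00 × [1 − (1+0.051)^−5] / 0.051 = 138592.86654
Perpetuity value at year 5: $8,500.00 / 0.051 = 166666.66667
PV of perpetuity: 166666.66667 / (1+0.051)^5 = 129967.62101
Total PV = 138592.86654 + 129967.62101 = 268560.48755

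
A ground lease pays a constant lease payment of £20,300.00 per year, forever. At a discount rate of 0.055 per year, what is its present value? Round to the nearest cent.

Level perpetuity: PV = C / r = £20,300.00 / 0.055 = £369,090.91

£369090.91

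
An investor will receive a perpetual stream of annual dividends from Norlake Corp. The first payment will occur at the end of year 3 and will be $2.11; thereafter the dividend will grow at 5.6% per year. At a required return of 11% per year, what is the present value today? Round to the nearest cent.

Value at end of year 2: C₁ / (r − g) = $2.11 / (0.11 − 0.056) = $39.0741
Discount to today: PV = $39.0741 / (1 + 0.11)^2 = $39.0741 / 1.232100 = $31.71

$31.71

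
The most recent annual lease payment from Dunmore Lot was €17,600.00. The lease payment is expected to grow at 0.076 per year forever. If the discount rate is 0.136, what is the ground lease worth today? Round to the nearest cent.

€315626.67

D₁ = D₀ × (1 + g) = €17,600.00 × 1.076 = €18,937.6000
Growing perpetuity: P = D₁ / (r − g) = €18,937.6000 / (0.136 − 0.076) = €315,626.67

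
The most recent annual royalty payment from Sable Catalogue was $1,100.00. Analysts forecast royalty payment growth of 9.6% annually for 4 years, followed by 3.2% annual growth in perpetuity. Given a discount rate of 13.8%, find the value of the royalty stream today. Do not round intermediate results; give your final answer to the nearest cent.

D_1 = 1205.60000
D_2 = 1321.33760
D_3 = 1448.18601
D_4 = 1587.21187
Terminal value at year 4: TV = D_4×(1+g_2)/(r−g_2) = 1638.00265/0.106 = 15452.85515
P_0 = D_1/(1+r)^1 + D_2/(1+r)^2 + D_3/(1+r)^3 + D_4/(1+r)^4 + TV/(1+r)^4
    = 1059.40246 + 1020.30325 + 982.64707 + 946.38065 + 9213.81919 = 13222.55262

$13222.55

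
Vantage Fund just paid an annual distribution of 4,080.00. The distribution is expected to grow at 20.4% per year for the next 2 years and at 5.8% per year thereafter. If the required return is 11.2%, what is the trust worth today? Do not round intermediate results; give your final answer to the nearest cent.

102912.65

D_1 = 4912.32000
D_2 = 5914.43328
Terminal value at year 2: TV = D_2×(1+g_2)/(r−g_2) = 6257.47041/0.054 = 115879.08167
P_0 = D_1/(1+r)^1 + D_2/(1+r)^2 + TV/(1+r)^2
    = 4417.55396 + 4783.03504 + 93712.05689 = 102912.64588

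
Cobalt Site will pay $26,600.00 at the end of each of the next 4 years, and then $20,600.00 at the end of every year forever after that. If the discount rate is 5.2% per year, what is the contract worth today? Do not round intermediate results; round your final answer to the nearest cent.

PV of 4-year annuity: $26,600.00 × [1 − (1+0.052)^−4] / 0.052 = 93885.72270
Perpetuity value at year 4: $20,600.00 / 0.052 = 396153.84615
PV of perpetuity: 396153.84615 / (1+0.052)^4 = 323445.35414
Total PV = 93885.72270 + 323445.35414 = 417331.07684

$417331.08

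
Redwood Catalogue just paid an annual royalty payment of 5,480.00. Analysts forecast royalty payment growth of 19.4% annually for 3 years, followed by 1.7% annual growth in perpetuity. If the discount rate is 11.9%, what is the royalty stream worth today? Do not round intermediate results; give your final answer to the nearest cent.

D_1 = 6543.12000
D_2 = 7812.48528
D_3 = 9328.10742
Terminal value at year 3: TV = D_3×(1+g_2)/(r−g_2) = 9486.68525/0.102 = 93006.71814
P_0 = D_1/(1+r)^1 + D_2/(1+r)^2 + D_3/(1+r)^3 + TV/(1+r)^3
    = 5847.29223 + 6239.20189 + 6657.37896 + 66377.98436 = 85121.85744

85121.86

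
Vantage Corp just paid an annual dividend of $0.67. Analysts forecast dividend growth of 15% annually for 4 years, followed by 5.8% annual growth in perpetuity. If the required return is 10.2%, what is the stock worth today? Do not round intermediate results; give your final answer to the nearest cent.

D_1 = 0.77050
D_2 = 0.88607
D_3 = 1.01899
D_4 = 1.17183
Terminal value at year 4: TV = D_4×(1+g_2)/(r−g_2) = 1.23980/0.044 = 28.17729
P_0 = D_1/(1+r)^1 + D_2/(1+r)^2 + D_3/(1+r)^3 + D_4/(1+r)^4 + TV/(1+r)^4
    = 0.69918 + 0.72964 + 0.76142 + 0.79458 + 19.10613 = 22.09096

$22.09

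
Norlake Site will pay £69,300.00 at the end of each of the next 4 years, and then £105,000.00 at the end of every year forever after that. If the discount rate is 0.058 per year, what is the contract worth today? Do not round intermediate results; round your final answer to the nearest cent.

PV of 4-year annuity: £69,300.00 × [1 − (1+0.058)^−4] / 0.058 = 241235.64927
Perpetuity value at year 4: £105,000.00 / 0.058 = 1810344.82759
PV of perpetuity: 1810344.82759 / (1+0.058)^4 = 1444836.26809
Total PV = 241235.64927 + 1444836.26809 = 1686071.91736

£1686071.92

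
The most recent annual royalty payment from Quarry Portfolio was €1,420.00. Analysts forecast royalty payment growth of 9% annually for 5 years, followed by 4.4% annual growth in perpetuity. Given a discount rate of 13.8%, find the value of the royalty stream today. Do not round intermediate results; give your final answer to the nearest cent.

€18964.54

D_1 = 1547.80000
D_2 = 1687.10200
D_3 = 1838.94118
D_4 = 2004.44589
D_5 = 2184.84602
Terminal value at year 5: TV = D_5×(1+g_2)/(r−g_2) = 2280.97924/0.094 = 24265.73660
P_0 = D_1/(1+r)^1 + D_2/(1+r)^2 + D_3/(1+r)^3 + D_4/(1+r)^4 + D_5/(1+r)^5 + TV/(1+r)^5
    = 1360.10545 + 1302.73720 + 1247.78871 + 1195.15790 + 1144.74703 + 12713.99888 = 18964.53517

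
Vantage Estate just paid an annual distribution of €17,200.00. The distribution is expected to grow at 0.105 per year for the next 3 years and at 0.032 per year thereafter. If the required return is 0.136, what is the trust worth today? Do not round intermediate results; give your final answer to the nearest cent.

D_1 = 19006.00000
D_2 = 21001.63000
D_3 = 23206.80115
Terminal value at year 3: TV = D_3×(1+g_2)/(r−g_2) = 23949.41879/0.104 = 230282.87295
P_0 = D_1/(1+r)^1 + D_2/(1+r)^2 + D_3/(1+r)^3 + TV/(1+r)^3
    = 16730.63380 + 16274.07601 + 15829.97711 + 157082.08054 = 205916.76747

€205916.77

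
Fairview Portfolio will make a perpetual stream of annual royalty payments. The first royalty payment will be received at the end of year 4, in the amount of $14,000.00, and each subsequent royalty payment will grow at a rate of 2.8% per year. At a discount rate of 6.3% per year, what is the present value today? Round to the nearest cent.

$333012.24

Value at end of year 3: C₁ / (r − g) = $14,000.00 / (0.063 − 0.028) = $400,000.0000
Discount to today: PV = $400,000.0000 / (1 + 0.063)^3 = $400,000.0000 / 1.201157 = $333,012.24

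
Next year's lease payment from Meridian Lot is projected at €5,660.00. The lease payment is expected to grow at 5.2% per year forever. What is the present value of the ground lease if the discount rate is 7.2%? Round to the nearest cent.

€283000.00

Growing perpetuity: P = D₁ / (r − g) = €5,660.0000 / (0.072 − 0.052) = €283,000.00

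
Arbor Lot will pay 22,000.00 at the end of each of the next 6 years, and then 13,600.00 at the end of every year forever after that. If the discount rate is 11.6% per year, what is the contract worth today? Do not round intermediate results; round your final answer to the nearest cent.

PV of 6-year annuity: 22,000.00 × [1 − (1+0.116)^−6] / 0.116 = 91485.00672
Perpetuity value at year 6: 13,600.00 / 0.116 = 117241.37931
PV of perpetuity: 117241.37931 / (1+0.116)^6 = 60687.01152
Total PV = 91485.00672 + 60687.01152 = 152172.01824

152172.02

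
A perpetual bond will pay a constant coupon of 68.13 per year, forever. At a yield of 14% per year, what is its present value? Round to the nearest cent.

Level perpetuity: PV = C / r = 68.13 / 0.14 = 486.64

486.64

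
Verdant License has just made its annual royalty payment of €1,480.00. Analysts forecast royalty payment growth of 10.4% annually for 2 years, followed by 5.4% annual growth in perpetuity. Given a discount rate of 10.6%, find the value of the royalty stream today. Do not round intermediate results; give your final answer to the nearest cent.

€32842.04

D_1 = 1633.92000
D_2 = 1803.84768
Terminal value at year 2: TV = D_2×(1+g_2)/(r−g_2) = 1901.25545/0.052 = 36562.60490
P_0 = D_1/(1+r)^1 + D_2/(1+r)^2 + TV/(1+r)^2
    = 1477.32369 + 1474.65222 + 29890.06610 = 32842.04201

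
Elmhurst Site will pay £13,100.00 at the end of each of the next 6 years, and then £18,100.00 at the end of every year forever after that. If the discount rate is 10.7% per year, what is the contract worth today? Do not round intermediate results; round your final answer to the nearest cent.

PV of 6-year annuity: £13,100.00 × [1 − (1+0.107)^−6] / 0.107 = 55902.31631
Perpetuity value at year 6: £18,100.00 / 0.107 = 169158.87850
PV of perpetuity: 169158.87850 / (1+0.107)^6 = 91919.80025
Total PV = 55902.31631 + 91919.80025 = 147822.11656

£147822.12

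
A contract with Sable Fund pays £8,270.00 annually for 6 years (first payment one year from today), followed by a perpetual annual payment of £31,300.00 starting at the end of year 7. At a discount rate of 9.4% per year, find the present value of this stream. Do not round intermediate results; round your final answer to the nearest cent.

PV of 6-year annuity: £8,270.00 × [1 − (1+0.094)^−6] / 0.094 = 36660.25056
Perpetuity value at year 6: £31,300.00 / 0.094 = 332978.72340
PV of perpetuity: 332978.72340 / (1+0.094)^6 = 194228.31922
Total PV = 36660.25056 + 194228.31922 = 230888.56978

£230888.57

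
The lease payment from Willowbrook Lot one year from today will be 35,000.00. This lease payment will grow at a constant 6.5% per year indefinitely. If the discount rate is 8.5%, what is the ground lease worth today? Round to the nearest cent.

1750000.00

Growing perpetuity: P = D₁ / (r − g) = 35,000.0000 / (0.085 − 0.065) = 1,750,000.00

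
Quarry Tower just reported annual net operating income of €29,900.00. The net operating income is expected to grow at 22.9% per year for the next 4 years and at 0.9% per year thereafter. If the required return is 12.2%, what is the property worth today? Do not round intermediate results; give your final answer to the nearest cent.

€535309.59

D_1 = 36747.10000
D_2 = 45162.18590
D_3 = 55504.32647
D_4 = 68214.81723
Terminal value at year 4: TV = D_4×(1+g_2)/(r−g_2) = 68828.75059/0.113 = 609103.98751
P_0 = D_1/(1+r)^1 + D_2/(1+r)^2 + D_3/(1+r)^3 + D_4/(1+r)^4 + TV/(1+r)^4
    = 32751.42602 + 35874.77949 + 39295.99286 + 43043.47168 + 384343.91970 = 535309.58975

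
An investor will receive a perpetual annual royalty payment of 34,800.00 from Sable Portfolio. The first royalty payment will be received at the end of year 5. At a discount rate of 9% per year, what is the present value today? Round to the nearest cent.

273924.41

Value at end of year 4: C / r = 34,800.00 / 0.09 = 386,666.6667
Discount to today: PV = 386,666.6667 / (1 + 0.09)^4 = 386,666.6667 / 1.411582 = 273,924.41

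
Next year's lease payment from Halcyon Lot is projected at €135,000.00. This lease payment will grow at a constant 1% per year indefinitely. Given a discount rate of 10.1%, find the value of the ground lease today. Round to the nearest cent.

Growing perpetuity: P = D₁ / (r − g) = €135,000.0000 / (0.101 − 0.01) = €1,483,516.48

€1483516.48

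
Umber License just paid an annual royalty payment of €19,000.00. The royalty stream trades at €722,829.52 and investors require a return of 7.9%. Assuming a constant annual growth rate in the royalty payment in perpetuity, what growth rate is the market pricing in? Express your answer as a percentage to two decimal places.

5.14%

P = D₀(1+g)/(r−g) ⇒ P(r−g) = D₀(1+g) ⇒ g(P+D₀) = P·r − D₀
g = (P·r − D₀)/(P + D₀) = (€722,829.52×0.079 − €19,000.00) / (€722,829.52 + €19,000.00) = 0.051364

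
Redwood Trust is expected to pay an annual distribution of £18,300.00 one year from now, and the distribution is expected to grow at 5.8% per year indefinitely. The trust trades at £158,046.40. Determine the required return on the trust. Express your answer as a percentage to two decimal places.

17.38%

P = D₁/(r − g) ⇒ r = D₁/P + g = £18,300.0000/£158,046.40 + 0.058 = 0.115789 + 0.058 = 0.173789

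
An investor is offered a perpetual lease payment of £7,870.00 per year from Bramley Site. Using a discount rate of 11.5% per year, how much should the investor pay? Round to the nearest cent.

£68434.78

Level perpetuity: PV = C / r = £7,870.00 / 0.115 = £68,434.78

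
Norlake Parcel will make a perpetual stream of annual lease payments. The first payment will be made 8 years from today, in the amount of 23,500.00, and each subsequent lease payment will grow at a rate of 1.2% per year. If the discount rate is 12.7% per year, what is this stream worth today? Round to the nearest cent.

Value at end of year 7: C₁ / (r − g) = 23,500.00 / (0.127 − 0.012) = 204,347.8261
Discount to today: PV = 204,347.8261 / (1 + 0.127)^7 = 204,347.8261 / 2.309231 = 88,491.71

88491.71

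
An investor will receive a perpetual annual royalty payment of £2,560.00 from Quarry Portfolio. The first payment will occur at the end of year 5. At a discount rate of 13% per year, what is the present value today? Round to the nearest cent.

£12077.66

Value at end of year 4: C / r = £2,560.00 / 0.13 = £19,692.3077
Discount to today: PV = £19,692.3077 / (1 + 0.13)^4 = £19,692.3077 / 1.630474 = £12,077.66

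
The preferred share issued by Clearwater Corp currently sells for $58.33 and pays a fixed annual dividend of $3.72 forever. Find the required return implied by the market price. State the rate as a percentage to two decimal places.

P = C/r ⇒ r = C/P = $3.72/$58.33 = 0.063775

6.38%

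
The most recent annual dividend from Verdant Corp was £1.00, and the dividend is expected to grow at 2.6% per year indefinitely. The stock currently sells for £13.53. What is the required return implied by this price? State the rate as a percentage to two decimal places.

D₁ = £1.00 × 1.026 = £1.0260
P = D₁/(r − g) ⇒ r = D₁/P + g = £1.0260/£13.53 + 0.026 = 0.075831 + 0.026 = 0.101831

10.18%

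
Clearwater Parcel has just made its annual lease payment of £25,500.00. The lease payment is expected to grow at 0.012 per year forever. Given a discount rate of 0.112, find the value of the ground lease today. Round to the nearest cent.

£258060.00

D₁ = D₀ × (1 + g) = £25,500.00 × 1.012 = £25,806.0000
Growing perpetuity: P = D₁ / (r − g) = £25,806.0000 / (0.112 − 0.012) = £258,060.00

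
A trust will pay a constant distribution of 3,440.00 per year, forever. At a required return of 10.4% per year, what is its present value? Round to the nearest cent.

Level perpetuity: PV = C / r = 3,440.00 / 0.104 = 33,076.92

33076.92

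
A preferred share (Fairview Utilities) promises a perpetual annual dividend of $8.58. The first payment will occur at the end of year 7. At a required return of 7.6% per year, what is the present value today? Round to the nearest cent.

Value at end of year 6: C / r = $8.58 / 0.076 = $112.8947
Discount to today: PV = $112.8947 / (1 + 0.076)^6 = $112.8947 / 1.551935 = $72.74

$72.74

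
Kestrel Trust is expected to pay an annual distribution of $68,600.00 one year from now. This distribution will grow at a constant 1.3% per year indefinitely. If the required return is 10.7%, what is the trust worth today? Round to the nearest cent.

Growing perpetuity: P = D₁ / (r − g) = $68,600.0000 / (0.107 − 0.013) = $729,787.23

$729787.23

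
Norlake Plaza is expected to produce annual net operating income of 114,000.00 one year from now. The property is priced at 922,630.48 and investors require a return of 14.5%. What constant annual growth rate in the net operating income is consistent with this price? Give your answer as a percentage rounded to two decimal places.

P = D₁/(r−g) ⇒ g = r − D₁/P = 0.145 − 114,000.00/922,630.48 = 0.021440

2.14%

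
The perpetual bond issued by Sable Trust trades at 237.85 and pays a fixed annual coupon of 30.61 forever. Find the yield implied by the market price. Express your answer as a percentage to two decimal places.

12.87%

P = C/r ⇒ r = C/P = 30.61/237.85 = 0.128695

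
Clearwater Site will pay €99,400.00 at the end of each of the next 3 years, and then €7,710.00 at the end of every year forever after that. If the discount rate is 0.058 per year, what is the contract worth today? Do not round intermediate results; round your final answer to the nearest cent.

PV of 3-year annuity: €99,400.00 × [1 − (1+0.058)^−3] / 0.058 = 266683.62629
Perpetuity value at year 3: €7,710.00 / 0.058 = 132931.03448
PV of perpetuity: 132931.03448 / (1+0.058)^3 = 112245.61437
Total PV = 266683.62629 + 112245.61437 = 378929.24067

€378929.24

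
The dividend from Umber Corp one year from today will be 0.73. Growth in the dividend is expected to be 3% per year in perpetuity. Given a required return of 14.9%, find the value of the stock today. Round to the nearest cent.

Growing perpetuity: P = D₁ / (r − g) = 0.7300 / (0.149 − 0.03) = 6.13

6.13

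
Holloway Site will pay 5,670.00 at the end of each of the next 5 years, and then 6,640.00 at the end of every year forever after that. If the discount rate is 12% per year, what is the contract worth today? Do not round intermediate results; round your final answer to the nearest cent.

PV of 5-year annuity: 5,670.00 × [1 − (1+0.12)^−5] / 0.12 = 20439.08107
Perpetuity value at year 5: 6,640.00 / 0.12 = 55333.33333
PV of perpetuity: 55333.33333 / (1+0.12)^5 = 31397.61935
Total PV = 20439.08107 + 31397.61935 = 51836.70042

51836.70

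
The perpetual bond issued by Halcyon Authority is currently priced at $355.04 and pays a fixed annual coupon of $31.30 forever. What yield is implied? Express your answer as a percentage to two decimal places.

P = C/r ⇒ r = C/P = $31.30/$355.04 = 0.088159

8.82%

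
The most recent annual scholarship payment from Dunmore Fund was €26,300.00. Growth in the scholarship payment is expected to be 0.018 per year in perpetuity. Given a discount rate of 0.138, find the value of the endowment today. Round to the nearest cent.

D₁ = D₀ × (1 + g) = €26,300.00 × 1.018 = €26,773.4000
Growing perpetuity: P = D₁ / (r − g) = €26,773.4000 / (0.138 − 0.018) = €223,111.67

€223111.67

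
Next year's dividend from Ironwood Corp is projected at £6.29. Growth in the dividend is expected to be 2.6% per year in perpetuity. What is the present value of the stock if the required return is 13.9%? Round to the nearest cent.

£55.66

Growing perpetuity: P = D₁ / (r − g) = £6.2900 / (0.139 − 0.026) = £55.66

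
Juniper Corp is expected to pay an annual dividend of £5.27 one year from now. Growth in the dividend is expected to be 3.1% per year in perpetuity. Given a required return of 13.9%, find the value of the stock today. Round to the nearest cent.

£48.80

Growing perpetuity: P = D₁ / (r − g) = £5.2700 / (0.139 − 0.031) = £48.80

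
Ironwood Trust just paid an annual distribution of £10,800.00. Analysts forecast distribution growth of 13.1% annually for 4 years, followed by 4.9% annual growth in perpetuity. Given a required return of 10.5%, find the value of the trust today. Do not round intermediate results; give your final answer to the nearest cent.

D_1 = 12214.80000
D_2 = 13814.93880
D_3 = 15624.69578
D_4 = 17671.53093
Terminal value at year 4: TV = D_4×(1+g_2)/(r−g_2) = 18537.43595/0.056 = 331025.64189
P_0 = D_1/(1+r)^1 + D_2/(1+r)^2 + D_3/(1+r)^3 + D_4/(1+r)^4 + TV/(1+r)^4
    = 11054.11765 + 11314.21453 + 11580.43135 + 11852.91208 + 222030.44241 = 267832.11802

£267832.12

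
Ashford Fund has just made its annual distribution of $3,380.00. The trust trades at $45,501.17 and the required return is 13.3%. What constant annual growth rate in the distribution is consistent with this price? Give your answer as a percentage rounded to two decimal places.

5.47%

P = D₀(1+g)/(r−g) ⇒ P(r−g) = D₀(1+g) ⇒ g(P+D₀) = P·r − D₀
g = (P·r − D₀)/(P + D₀) = ($45,501.17×0.133 − $3,380.00) / ($45,501.17 + $3,380.00) = 0.054656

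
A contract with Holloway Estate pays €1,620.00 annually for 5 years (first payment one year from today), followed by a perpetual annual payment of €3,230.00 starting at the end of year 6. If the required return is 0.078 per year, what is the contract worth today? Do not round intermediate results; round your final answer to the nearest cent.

€34947.97

PV of 5-year annuity: €1,620.00 × [1 − (1+0.078)^−5] / 0.078 = 6502.42964
Perpetuity value at year 5: €3,230.00 / 0.078 = 41410.25641
PV of perpetuity: 41410.25641 / (1+0.078)^5 = 28445.53559
Total PV = 6502.42964 + 28445.53559 = 34947.96523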